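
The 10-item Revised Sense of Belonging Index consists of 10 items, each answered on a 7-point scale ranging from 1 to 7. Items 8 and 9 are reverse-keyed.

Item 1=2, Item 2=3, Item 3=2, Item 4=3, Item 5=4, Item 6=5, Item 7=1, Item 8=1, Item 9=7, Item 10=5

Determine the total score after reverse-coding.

33

Reverse-coded items (on a 1–7 scale, reversed = 8 − raw):
  item 8: 8 − 1 = 7
  item 9: 8 − 7 = 1
Scored responses: 2, 3, 2, 3, 4, 5, 1, 7, 1, 5
Total = 2 + 3 + 2 + 3 + 4 + 5 + 1 + 7 + 1 + 5 = 33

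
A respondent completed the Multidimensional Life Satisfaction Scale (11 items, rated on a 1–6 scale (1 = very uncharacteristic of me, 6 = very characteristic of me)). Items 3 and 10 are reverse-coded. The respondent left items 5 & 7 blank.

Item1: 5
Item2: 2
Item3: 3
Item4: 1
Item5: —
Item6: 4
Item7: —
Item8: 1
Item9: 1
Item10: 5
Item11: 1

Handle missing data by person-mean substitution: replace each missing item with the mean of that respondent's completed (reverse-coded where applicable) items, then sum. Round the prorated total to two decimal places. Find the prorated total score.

Reverse-coded (reversed = (1+6) − raw = 7 − raw):
  item 3: 7 − 3 = 4
  item 10: 7 − 5 = 2
Completed scored items (9 of 11): 5, 2, 4, 1, 4, 1, 1, 2, 1; sum = 21.
Person mean = 21 / 9 ≈ 2.3333
Prorated total = (21 / 9) × 11 = 25.67 (to 2 dp)

25.67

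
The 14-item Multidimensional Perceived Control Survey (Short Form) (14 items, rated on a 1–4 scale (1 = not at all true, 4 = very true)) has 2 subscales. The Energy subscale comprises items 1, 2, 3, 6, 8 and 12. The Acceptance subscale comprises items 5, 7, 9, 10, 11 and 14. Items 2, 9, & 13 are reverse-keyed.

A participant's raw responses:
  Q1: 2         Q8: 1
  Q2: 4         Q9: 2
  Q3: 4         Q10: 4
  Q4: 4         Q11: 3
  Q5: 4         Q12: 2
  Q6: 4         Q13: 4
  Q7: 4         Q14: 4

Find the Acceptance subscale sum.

Acceptance items: 5, 7, 9, 10, 11, 14.
Of these, item 9 is reverse-keyed; on a 1–4 scale, reversed = 5 − raw.
  item 5: 4
  item 7: 4
  item 9: 5 − 2 = 3
  item 10: 4
  item 11: 3
  item 14: 4
Sum = 4 + 4 + 3 + 4 + 3 + 4 = 22

22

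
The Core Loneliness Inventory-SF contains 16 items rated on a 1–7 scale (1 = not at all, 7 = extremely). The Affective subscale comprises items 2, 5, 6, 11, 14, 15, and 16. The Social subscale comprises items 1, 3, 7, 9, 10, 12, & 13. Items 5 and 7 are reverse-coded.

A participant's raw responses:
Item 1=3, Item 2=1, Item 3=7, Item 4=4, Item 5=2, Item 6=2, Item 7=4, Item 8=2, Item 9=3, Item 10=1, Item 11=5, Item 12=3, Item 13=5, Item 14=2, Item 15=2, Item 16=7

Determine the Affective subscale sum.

Affective items: 2, 5, 6, 11, 14, 15, 16.
Of these, item 5 is reverse-coded; reverse-coded value = 8 − response.
  item 2: 1
  item 5: 8 − 2 = 6
  item 6: 2
  item 11: 5
  item 14: 2
  item 15: 2
  item 16: 7
Sum = 1 + 6 + 2 + 5 + 2 + 2 + 7 = 25

25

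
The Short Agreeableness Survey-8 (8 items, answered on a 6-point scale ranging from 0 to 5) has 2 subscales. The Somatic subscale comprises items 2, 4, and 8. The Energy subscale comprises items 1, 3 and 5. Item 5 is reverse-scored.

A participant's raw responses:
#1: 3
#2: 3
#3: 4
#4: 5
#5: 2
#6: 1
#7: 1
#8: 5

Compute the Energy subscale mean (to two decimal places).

Energy items: 1, 3, 5.
Of these, item 5 is reverse-scored; reverse-coded value = 5 − response.
  item 1: 3
  item 3: 4
  item 5: 5 − 2 = 3
Sum = 3 + 4 + 3 = 10
Mean = 10 / 3 = 3.33

3.33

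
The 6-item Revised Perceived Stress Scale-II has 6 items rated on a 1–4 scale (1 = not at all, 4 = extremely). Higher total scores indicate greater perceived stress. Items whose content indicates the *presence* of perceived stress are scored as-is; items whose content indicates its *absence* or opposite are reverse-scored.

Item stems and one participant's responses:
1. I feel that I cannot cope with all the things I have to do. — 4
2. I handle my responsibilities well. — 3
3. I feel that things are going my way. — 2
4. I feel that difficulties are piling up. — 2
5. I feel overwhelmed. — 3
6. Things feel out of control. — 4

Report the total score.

18

Items 2, 3 describe the absence/opposite of perceived stress → reverse-score.
reversed = (1+4) − raw = 5 − raw.
  item 1: 4
  item 2: 5 − 3 = 2
  item 3: 5 − 2 = 3
  item 4: 2
  item 5: 3
  item 6: 4
Total = 4 + 2 + 3 + 2 + 3 + 4 = 18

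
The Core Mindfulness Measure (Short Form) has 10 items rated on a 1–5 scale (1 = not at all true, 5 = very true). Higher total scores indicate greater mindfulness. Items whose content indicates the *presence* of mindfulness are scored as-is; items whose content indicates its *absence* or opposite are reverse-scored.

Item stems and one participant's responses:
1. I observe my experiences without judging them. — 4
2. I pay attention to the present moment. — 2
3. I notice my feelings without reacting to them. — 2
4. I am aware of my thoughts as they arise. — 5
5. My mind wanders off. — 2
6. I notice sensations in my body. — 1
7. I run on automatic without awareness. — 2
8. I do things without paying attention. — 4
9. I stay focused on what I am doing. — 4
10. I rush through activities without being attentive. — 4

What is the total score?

Items 5, 7, 8, 10 describe the absence/opposite of mindfulness → reverse-score.
reversed = (1+5) − raw = 6 − raw.
  item 1: 4
  item 2: 2
  item 3: 2
  item 4: 5
  item 5: 6 − 2 = 4
  item 6: 1
  item 7: 6 − 2 = 4
  item 8: 6 − 4 = 2
  item 9: 4
  item 10: 6 − 4 = 2
Total = 4 + 2 + 2 + 5 + 4 + 1 + 4 + 2 + 4 + 2 = 30

30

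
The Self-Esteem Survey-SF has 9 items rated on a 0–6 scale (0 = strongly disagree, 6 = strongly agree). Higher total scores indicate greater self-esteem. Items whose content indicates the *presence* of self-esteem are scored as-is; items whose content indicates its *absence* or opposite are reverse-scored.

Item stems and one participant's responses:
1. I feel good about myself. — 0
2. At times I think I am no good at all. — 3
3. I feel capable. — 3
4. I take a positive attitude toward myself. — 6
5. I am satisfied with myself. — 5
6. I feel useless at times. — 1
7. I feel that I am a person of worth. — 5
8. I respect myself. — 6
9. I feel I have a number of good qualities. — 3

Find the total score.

36

Items 2, 6 describe the absence/opposite of self-esteem → reverse-score.
on a 0–6 scale, reversed = 6 − raw.
  item 1: 0
  item 2: 6 − 3 = 3
  item 3: 3
  item 4: 6
  item 5: 5
  item 6: 6 − 1 = 5
  item 7: 5
  item 8: 6
  item 9: 3
Total = 0 + 3 + 3 + 6 + 5 + 5 + 5 + 6 + 3 = 36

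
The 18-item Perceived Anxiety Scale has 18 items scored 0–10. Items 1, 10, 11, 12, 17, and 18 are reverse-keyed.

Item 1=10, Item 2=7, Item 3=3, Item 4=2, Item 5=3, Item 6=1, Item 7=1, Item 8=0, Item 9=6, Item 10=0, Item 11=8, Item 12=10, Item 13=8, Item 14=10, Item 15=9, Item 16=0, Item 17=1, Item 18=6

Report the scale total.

75

Reverse-coded items (on a 0–10 scale, reversed = 10 − raw):
  item 1: 10 − 10 = 0
  item 10: 10 − 0 = 10
  item 11: 10 − 8 = 2
  item 12: 10 − 10 = 0
  item 17: 10 − 1 = 9
  item 18: 10 − 6 = 4
After reverse-coding: 0, 7, 3, 2, 3, 1, 1, 0, 6, 10, 2, 0, 8, 10, 9, 0, 9, 4
Total = 0 + 7 + 3 + 2 + 3 + 1 + 1 + 0 + 6 + 10 + 2 + 0 + 8 + 10 + 9 + 0 + 9 + 4 = 75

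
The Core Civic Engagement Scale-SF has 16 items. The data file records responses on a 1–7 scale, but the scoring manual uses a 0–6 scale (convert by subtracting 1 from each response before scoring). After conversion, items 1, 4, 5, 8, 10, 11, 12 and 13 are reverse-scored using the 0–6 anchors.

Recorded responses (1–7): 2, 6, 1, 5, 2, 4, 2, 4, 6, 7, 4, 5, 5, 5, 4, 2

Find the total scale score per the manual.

44

Convert to 0–6: 1, 5, 0, 4, 1, 3, 1, 3, 5, 6, 3, 4, 4, 4, 3, 1
Reverse-coded (reversed = (0+6) − raw = 6 − raw):
  item 1: 6 − 1 = 5
  item 4: 6 − 4 = 2
  item 5: 6 − 1 = 5
  item 8: 6 − 3 = 3
  item 10: 6 − 6 = 0
  item 11: 6 − 3 = 3
  item 12: 6 − 4 = 2
  item 13: 6 − 4 = 2
Scored: 5, 5, 0, 2, 5, 3, 1, 3, 5, 0, 3, 2, 2, 4, 3, 1
Total = 44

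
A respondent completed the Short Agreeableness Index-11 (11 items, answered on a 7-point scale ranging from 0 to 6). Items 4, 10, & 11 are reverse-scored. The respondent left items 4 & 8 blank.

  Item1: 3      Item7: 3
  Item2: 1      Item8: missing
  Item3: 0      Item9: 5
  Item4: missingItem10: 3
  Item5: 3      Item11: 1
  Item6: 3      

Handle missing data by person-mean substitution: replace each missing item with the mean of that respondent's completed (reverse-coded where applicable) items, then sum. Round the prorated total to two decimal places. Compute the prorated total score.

Reverse-coded (reversed = (0+6) − raw = 6 − raw):
  item 10: 6 − 3 = 3
  item 11: 6 − 1 = 5
Completed scored items (9 of 11): 3, 1, 0, 3, 3, 3, 5, 3, 5; sum = 26.
Person mean = 26 / 9 ≈ 2.8889
Prorated total = (26 / 9) × 11 = 31.78 (to 2 dp)

31.78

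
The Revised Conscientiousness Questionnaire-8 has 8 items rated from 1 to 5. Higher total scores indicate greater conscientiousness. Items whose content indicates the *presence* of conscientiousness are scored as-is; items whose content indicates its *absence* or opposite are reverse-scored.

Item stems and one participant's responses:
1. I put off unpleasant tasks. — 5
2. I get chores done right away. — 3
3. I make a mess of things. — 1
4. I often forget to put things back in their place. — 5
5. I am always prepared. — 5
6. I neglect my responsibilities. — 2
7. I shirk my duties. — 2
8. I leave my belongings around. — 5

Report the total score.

Items 1, 3, 4, 6, 7, 8 describe the absence/opposite of conscientiousness → reverse-score.
reversed = (1+5) − raw = 6 − raw.
  item 1: 6 − 5 = 1
  item 2: 3
  item 3: 6 − 1 = 5
  item 4: 6 − 5 = 1
  item 5: 5
  item 6: 6 − 2 = 4
  item 7: 6 − 2 = 4
  item 8: 6 − 5 = 1
Total = 1 + 3 + 5 + 1 + 5 + 4 + 4 + 1 = 24

24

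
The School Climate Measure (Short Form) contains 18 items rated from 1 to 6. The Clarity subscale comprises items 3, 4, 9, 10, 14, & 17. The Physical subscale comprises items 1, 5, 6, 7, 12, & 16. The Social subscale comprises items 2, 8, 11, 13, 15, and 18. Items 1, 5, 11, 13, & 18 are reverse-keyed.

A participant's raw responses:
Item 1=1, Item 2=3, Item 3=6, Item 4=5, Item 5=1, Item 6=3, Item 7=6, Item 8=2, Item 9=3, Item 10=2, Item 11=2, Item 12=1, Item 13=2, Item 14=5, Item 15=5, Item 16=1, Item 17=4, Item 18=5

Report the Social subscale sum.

Social items: 2, 8, 11, 13, 15, 18.
Of these, items 11, 13, and 18 are reverse-keyed; reverse-coded value = 7 − response.
  item 2: 3
  item 8: 2
  item 11: 7 − 2 = 5
  item 13: 7 − 2 = 5
  item 15: 5
  item 18: 7 − 5 = 2
Sum = 3 + 2 + 5 + 5 + 5 + 2 = 22

22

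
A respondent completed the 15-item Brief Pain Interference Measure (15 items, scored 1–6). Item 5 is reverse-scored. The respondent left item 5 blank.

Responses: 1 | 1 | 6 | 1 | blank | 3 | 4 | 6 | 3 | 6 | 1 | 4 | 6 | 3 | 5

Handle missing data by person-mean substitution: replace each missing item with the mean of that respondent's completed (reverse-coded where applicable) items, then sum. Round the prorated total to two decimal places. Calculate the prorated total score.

53.57

Reverse-coded (on a 1–6 scale, reversed = 7 − raw):
Completed scored items (14 of 15): 1, 1, 6, 1, 3, 4, 6, 3, 6, 1, 4, 6, 3, 5; sum = 50.
Person mean = 50 / 14 ≈ 3.5714
Prorated total = (50 / 14) × 15 = 53.57 (to 2 dp)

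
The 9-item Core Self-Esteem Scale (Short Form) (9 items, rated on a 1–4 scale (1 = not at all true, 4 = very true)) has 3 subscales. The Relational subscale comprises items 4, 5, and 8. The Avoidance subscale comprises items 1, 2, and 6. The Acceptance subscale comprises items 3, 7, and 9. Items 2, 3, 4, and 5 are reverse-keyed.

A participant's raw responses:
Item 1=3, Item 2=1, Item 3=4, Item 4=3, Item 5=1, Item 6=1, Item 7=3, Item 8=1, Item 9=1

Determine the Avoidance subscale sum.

Avoidance items: 1, 2, 6.
Of these, item 2 is reverse-keyed; reversed = (1+4) − raw = 5 − raw.
  item 1: 3
  item 2: 5 − 1 = 4
  item 6: 1
Sum = 3 + 4 + 1 = 8

8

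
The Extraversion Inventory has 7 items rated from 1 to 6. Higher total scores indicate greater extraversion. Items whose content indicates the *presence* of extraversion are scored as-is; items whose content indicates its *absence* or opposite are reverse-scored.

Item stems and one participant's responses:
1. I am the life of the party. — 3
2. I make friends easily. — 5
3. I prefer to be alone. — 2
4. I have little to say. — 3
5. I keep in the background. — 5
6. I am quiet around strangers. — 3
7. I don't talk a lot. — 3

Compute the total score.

Items 3, 4, 5, 6, 7 describe the absence/opposite of extraversion → reverse-score.
reversed = (1+6) − raw = 7 − raw.
  item 1: 3
  item 2: 5
  item 3: 7 − 2 = 5
  item 4: 7 − 3 = 4
  item 5: 7 − 5 = 2
  item 6: 7 − 3 = 4
  item 7: 7 − 3 = 4
Total = 3 + 5 + 5 + 4 + 2 + 4 + 4 = 27

27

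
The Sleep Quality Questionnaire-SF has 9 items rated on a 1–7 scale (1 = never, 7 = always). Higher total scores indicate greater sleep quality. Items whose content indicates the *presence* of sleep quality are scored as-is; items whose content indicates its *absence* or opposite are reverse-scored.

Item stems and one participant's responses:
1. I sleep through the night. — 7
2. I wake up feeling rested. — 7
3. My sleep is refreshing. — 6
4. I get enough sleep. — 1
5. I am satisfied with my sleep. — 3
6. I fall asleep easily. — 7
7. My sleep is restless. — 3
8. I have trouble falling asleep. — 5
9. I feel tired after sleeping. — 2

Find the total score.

Items 7, 8, 9 describe the absence/opposite of sleep quality → reverse-score.
reversed = (1+7) − raw = 8 − raw.
  item 1: 7
  item 2: 7
  item 3: 6
  item 4: 1
  item 5: 3
  item 6: 7
  item 7: 8 − 3 = 5
  item 8: 8 − 5 = 3
  item 9: 8 − 2 = 6
Total = 7 + 7 + 6 + 1 + 3 + 7 + 5 + 3 + 6 = 45

45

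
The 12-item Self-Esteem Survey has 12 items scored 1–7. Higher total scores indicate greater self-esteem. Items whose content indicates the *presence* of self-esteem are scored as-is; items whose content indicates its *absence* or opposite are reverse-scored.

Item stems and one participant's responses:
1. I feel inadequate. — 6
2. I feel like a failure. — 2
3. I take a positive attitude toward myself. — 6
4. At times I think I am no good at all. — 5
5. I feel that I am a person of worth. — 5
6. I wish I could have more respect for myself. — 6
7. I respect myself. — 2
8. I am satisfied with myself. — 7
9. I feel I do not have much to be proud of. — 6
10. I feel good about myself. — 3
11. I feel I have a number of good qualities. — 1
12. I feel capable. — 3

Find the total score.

Items 1, 2, 4, 6, 9 describe the absence/opposite of self-esteem → reverse-score.
reverse-coded value = 8 − response.
  item 1: 8 − 6 = 2
  item 2: 8 − 2 = 6
  item 3: 6
  item 4: 8 − 5 = 3
  item 5: 5
  item 6: 8 − 6 = 2
  item 7: 2
  item 8: 7
  item 9: 8 − 6 = 2
  item 10: 3
  item 11: 1
  item 12: 3
Total = 2 + 6 + 6 + 3 + 5 + 2 + 2 + 7 + 2 + 3 + 1 + 3 = 42

42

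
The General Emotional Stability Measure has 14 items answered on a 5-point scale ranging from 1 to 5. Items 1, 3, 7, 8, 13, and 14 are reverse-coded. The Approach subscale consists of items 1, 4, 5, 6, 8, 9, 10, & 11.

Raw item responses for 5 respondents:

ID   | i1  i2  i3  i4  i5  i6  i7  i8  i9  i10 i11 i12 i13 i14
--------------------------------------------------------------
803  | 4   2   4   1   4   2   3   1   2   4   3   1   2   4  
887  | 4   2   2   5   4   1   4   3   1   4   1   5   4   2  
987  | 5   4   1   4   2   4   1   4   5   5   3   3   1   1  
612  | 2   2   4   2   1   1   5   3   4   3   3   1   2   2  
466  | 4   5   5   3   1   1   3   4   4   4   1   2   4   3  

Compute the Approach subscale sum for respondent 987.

26

Respondent 987 raw: 5, 4, 1, 4, 2, 4, 1, 4, 5, 5, 3, 3, 1, 1.
Approach items: 1, 4, 5, 6, 8, 9, 10, 11.
Reverse-coded (reversed = (1+5) − raw = 6 − raw):
  item 1: 6 − 5 = 1
  item 4: 4
  item 5: 2
  item 6: 4
  item 8: 6 − 4 = 2
  item 9: 5
  item 10: 5
  item 11: 3
Sum = 1 + 4 + 2 + 4 + 2 + 5 + 5 + 3 = 26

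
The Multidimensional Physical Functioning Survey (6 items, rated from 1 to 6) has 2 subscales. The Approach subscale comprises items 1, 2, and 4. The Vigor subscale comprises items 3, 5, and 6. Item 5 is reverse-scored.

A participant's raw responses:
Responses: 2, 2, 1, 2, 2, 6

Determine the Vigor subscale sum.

Vigor items: 3, 5, 6.
Of these, item 5 is reverse-scored; reverse-coded value = 7 − response.
  item 3: 1
  item 5: 7 − 2 = 5
  item 6: 6
Sum = 1 + 5 + 6 = 12

12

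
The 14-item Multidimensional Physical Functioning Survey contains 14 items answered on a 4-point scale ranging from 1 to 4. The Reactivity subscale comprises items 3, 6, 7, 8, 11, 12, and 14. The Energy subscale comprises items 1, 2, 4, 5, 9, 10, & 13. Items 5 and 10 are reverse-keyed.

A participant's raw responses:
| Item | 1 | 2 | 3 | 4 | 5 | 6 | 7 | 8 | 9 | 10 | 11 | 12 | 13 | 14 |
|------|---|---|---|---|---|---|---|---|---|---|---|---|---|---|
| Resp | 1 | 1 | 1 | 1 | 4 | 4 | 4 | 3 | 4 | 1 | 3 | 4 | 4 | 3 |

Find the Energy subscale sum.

Energy items: 1, 2, 4, 5, 9, 10, 13.
Of these, items 5 and 10 are reverse-keyed; reversed = (1+4) − raw = 5 − raw.
  item 1: 1
  item 2: 1
  item 4: 1
  item 5: 5 − 4 = 1
  item 9: 4
  item 10: 5 − 1 = 4
  item 13: 4
Sum = 1 + 1 + 1 + 1 + 4 + 4 + 4 = 16

16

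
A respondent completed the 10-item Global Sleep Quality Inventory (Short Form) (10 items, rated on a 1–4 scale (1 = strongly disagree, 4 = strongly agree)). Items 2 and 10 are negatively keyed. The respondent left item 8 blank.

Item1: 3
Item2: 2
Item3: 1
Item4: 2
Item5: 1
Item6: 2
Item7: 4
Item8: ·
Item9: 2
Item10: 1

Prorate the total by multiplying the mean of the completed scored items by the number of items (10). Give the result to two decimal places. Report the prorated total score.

24.44

Reverse-coded (reverse-coded value = 5 − response):
  item 2: 5 − 2 = 3
  item 10: 5 − 1 = 4
Completed scored items (9 of 10): 3, 3, 1, 2, 1, 2, 4, 2, 4; sum = 22.
Person mean = 22 / 9 ≈ 2.4444
Prorated total = (22 / 9) × 10 = 24.44 (to 2 dp)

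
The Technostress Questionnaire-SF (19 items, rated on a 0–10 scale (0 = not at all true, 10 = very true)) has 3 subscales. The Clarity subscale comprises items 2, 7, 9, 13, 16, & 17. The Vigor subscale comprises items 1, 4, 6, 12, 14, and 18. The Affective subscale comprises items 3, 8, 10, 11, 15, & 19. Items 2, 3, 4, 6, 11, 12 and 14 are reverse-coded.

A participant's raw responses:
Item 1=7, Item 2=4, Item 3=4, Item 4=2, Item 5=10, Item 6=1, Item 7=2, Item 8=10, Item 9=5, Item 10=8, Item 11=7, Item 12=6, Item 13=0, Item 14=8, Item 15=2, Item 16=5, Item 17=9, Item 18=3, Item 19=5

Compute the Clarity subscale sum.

Clarity items: 2, 7, 9, 13, 16, 17.
Of these, item 2 is reverse-coded; on a 0–10 scale, reversed = 10 − raw.
  item 2: 10 − 4 = 6
  item 7: 2
  item 9: 5
  item 13: 0
  item 16: 5
  item 17: 9
Sum = 6 + 2 + 5 + 0 + 5 + 9 = 27

27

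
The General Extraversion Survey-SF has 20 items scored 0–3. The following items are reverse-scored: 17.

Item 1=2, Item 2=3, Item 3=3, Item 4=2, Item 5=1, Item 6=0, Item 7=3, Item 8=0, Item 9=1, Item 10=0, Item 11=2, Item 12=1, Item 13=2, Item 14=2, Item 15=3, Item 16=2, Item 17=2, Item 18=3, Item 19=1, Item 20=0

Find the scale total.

Reverse-scored items use 3 − raw:
  item 17: 3 − 2 = 1
After reverse-coding: 2, 3, 3, 2, 1, 0, 3, 0, 1, 0, 2, 1, 2, 2, 3, 2, 1, 3, 1, 0
Total = 2 + 3 + 3 + 2 + 1 + 0 + 3 + 0 + 1 + 0 + 2 + 1 + 2 + 2 + 3 + 2 + 1 + 3 + 1 + 0 = 32

32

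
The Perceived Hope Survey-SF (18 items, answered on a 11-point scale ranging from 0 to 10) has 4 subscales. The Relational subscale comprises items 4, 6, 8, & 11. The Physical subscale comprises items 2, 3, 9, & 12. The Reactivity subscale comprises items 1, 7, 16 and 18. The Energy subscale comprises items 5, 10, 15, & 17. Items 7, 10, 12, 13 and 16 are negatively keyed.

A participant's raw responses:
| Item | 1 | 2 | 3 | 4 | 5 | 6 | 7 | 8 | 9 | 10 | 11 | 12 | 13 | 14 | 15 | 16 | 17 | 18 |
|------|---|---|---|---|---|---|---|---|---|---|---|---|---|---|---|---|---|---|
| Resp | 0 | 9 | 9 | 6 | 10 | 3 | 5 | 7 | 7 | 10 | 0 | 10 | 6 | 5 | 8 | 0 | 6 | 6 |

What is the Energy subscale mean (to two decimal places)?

Energy items: 5, 10, 15, 17.
Of these, item 10 is negatively keyed; on a 0–10 scale, reversed = 10 − raw.
  item 5: 10
  item 10: 10 − 10 = 0
  item 15: 8
  item 17: 6
Sum = 10 + 0 + 8 + 6 = 24
Mean = 24 / 4 = 6.00

6.00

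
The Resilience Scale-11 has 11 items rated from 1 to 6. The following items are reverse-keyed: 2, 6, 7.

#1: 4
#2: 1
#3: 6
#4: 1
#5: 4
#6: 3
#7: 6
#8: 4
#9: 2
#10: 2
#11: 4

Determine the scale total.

Raw sum = 37. Reverse-keyed items: 2, 6, 7; their raw sum = 10.
Each reversal replaces raw with 7 − raw, changing the total by 7 − 2·raw per item.
Total = 37 + 3·7 − 2·10 = 37 + 21 − 20 = 38

38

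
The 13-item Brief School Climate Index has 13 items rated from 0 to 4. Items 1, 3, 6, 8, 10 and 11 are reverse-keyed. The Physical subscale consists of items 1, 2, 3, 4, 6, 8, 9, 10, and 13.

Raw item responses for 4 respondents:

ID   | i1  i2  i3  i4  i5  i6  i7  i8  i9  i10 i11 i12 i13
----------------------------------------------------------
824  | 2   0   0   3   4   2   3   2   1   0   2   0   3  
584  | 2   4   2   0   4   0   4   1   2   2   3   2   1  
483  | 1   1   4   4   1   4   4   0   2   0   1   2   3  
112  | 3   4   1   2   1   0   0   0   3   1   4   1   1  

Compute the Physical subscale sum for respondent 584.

20

Respondent 584 raw: 2, 4, 2, 0, 4, 0, 4, 1, 2, 2, 3, 2, 1.
Physical items: 1, 2, 3, 4, 6, 8, 9, 10, 13.
Reverse-coded (reversed = (0+4) − raw = 4 − raw):
  item 1: 4 − 2 = 2
  item 2: 4
  item 3: 4 − 2 = 2
  item 4: 0
  item 6: 4 − 0 = 4
  item 8: 4 − 1 = 3
  item 9: 2
  item 10: 4 − 2 = 2
  item 13: 1
Sum = 2 + 4 + 2 + 0 + 4 + 3 + 2 + 2 + 1 = 20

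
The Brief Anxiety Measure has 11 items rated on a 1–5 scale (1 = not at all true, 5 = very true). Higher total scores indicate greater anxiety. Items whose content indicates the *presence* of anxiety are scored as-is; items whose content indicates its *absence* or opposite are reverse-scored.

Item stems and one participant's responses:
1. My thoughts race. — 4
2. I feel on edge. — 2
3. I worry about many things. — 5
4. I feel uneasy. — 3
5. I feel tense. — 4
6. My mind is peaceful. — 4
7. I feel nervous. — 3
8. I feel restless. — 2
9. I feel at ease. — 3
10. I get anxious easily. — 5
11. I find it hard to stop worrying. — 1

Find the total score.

34

Items 6, 9 describe the absence/opposite of anxiety → reverse-score.
reversed = (1+5) − raw = 6 − raw.
  item 1: 4
  item 2: 2
  item 3: 5
  item 4: 3
  item 5: 4
  item 6: 6 − 4 = 2
  item 7: 3
  item 8: 2
  item 9: 6 − 3 = 3
  item 10: 5
  item 11: 1
Total = 4 + 2 + 5 + 3 + 4 + 2 + 3 + 2 + 3 + 5 + 1 = 34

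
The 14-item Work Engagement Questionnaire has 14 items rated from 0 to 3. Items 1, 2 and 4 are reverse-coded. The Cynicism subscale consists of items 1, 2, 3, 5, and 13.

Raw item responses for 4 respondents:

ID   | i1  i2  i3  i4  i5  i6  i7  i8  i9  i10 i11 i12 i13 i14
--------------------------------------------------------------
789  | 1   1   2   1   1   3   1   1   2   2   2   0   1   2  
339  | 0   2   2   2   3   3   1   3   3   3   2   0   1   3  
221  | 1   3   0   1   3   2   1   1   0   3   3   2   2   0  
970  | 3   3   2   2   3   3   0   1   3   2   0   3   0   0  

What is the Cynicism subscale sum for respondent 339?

Respondent 339 raw: 0, 2, 2, 2, 3, 3, 1, 3, 3, 3, 2, 0, 1, 3.
Cynicism items: 1, 2, 3, 5, 13.
Reverse-coded (reverse-coded value = 3 − response):
  item 1: 3 − 0 = 3
  item 2: 3 − 2 = 1
  item 3: 2
  item 5: 3
  item 13: 1
Sum = 3 + 1 + 2 + 3 + 1 = 10

10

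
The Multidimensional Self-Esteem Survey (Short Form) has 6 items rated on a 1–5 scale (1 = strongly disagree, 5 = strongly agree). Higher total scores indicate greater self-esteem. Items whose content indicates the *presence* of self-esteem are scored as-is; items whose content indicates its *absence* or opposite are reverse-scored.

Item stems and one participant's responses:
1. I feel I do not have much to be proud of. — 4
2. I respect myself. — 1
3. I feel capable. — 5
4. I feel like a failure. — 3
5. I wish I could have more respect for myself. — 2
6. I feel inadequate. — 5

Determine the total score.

16

Items 1, 4, 5, 6 describe the absence/opposite of self-esteem → reverse-score.
reverse-coded value = 6 − response.
  item 1: 6 − 4 = 2
  item 2: 1
  item 3: 5
  item 4: 6 − 3 = 3
  item 5: 6 − 2 = 4
  item 6: 6 − 5 = 1
Total = 2 + 1 + 5 + 3 + 4 + 1 = 16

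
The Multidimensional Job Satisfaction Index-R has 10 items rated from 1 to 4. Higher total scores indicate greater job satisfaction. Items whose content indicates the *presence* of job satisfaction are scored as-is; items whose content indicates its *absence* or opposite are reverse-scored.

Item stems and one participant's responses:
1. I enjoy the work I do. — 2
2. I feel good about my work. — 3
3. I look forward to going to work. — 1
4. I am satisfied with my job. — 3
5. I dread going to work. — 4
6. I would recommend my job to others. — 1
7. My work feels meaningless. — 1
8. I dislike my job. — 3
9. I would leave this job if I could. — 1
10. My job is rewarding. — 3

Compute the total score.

Items 5, 7, 8, 9 describe the absence/opposite of job satisfaction → reverse-score.
on a 1–4 scale, reversed = 5 − raw.
  item 1: 2
  item 2: 3
  item 3: 1
  item 4: 3
  item 5: 5 − 4 = 1
  item 6: 1
  item 7: 5 − 1 = 4
  item 8: 5 − 3 = 2
  item 9: 5 − 1 = 4
  item 10: 3
Total = 2 + 3 + 1 + 3 + 1 + 1 + 4 + 2 + 4 + 3 = 24

24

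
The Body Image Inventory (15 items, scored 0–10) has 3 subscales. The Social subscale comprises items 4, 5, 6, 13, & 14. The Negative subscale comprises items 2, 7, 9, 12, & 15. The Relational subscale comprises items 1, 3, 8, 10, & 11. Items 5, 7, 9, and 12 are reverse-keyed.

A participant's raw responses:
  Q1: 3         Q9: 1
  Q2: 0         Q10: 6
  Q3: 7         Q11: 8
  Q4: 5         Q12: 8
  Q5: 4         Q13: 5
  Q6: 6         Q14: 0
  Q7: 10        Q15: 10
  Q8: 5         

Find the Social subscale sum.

22

Social items: 4, 5, 6, 13, 14.
Of these, item 5 is reverse-keyed; reversed = (0+10) − raw = 10 − raw.
  item 4: 5
  item 5: 10 − 4 = 6
  item 6: 6
  item 13: 5
  item 14: 0
Sum = 5 + 6 + 6 + 5 + 0 = 22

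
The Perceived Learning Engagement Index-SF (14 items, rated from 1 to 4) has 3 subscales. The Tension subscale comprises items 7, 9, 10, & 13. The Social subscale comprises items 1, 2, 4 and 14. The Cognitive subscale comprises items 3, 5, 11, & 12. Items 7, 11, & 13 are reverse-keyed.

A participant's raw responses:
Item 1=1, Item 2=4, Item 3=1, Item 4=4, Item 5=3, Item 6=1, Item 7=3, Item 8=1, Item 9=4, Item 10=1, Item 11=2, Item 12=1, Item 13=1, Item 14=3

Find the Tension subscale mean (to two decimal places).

Tension items: 7, 9, 10, 13.
Of these, items 7 and 13 are reverse-keyed; on a 1–4 scale, reversed = 5 − raw.
  item 7: 5 − 3 = 2
  item 9: 4
  item 10: 1
  item 13: 5 − 1 = 4
Sum = 2 + 4 + 1 + 4 = 11
Mean = 11 / 4 = 2.75

2.75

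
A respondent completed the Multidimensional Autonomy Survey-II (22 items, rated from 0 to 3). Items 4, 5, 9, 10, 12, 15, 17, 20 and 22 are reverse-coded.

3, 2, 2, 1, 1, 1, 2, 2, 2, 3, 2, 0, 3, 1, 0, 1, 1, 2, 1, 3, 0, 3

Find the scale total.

35

Reversing items 4, 5, 9, 10, 12, 15, 17, 20 and 22 with 3 − raw:
Total = 3 + 2 + 2 + (3−1) + (3−1) + 1 + 2 + 2 + (3−2) + (3−3) + 2 + (3−0) + 3 + 1 + (3−0) + 1 + (3−1) + 2 + 1 + (3−3) + 0 + (3−3)
      = 3 + 2 + 2 + 2 + 2 + 1 + 2 + 2 + 1 + 0 + 2 + 3 + 3 + 1 + 3 + 1 + 2 + 2 + 1 + 0 + 0 + 0 = 35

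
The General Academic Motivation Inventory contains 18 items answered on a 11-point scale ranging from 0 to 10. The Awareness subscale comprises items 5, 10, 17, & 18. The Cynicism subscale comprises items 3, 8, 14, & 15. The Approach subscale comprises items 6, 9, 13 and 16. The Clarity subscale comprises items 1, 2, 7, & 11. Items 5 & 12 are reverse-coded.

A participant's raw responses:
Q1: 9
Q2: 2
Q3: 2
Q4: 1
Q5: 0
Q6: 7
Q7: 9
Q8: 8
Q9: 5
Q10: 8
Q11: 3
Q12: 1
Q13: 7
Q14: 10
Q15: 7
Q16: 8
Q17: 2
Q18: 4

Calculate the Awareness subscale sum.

24

Awareness items: 5, 10, 17, 18.
Of these, item 5 is reverse-coded; on a 0–10 scale, reversed = 10 − raw.
  item 5: 10 − 0 = 10
  item 10: 8
  item 17: 2
  item 18: 4
Sum = 10 + 8 + 2 + 4 = 24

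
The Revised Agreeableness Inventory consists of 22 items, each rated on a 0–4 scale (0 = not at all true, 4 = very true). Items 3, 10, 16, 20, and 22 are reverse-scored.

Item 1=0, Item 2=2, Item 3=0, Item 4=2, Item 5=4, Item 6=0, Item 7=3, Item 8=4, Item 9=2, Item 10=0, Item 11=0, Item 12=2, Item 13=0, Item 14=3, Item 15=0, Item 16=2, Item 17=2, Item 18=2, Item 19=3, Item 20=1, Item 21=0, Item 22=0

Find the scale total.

46

Apply reverse scoring (on a 0–4 scale, reversed = 4 − raw):
  item 3: 4 − 0 = 4
  item 10: 4 − 0 = 4
  item 16: 4 − 2 = 2
  item 20: 4 − 1 = 3
  item 22: 4 − 0 = 4
Scored responses: 0, 2, 4, 2, 4, 0, 3, 4, 2, 4, 0, 2, 0, 3, 0, 2, 2, 2, 3, 3, 0, 4
Total = 0 + 2 + 4 + 2 + 4 + 0 + 3 + 4 + 2 + 4 + 0 + 2 + 0 + 3 + 0 + 2 + 2 + 2 + 3 + 3 + 0 + 4 = 46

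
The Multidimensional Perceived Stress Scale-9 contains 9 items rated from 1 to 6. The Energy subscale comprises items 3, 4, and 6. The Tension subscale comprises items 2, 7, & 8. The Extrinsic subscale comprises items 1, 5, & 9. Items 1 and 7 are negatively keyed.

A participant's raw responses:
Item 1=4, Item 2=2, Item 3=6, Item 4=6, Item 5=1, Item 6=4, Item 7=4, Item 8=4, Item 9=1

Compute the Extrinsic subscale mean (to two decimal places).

Extrinsic items: 1, 5, 9.
Of these, item 1 is negatively keyed; reverse-coded value = 7 − response.
  item 1: 7 − 4 = 3
  item 5: 1
  item 9: 1
Sum = 3 + 1 + 1 = 5
Mean = 5 / 3 = 1.67

1.67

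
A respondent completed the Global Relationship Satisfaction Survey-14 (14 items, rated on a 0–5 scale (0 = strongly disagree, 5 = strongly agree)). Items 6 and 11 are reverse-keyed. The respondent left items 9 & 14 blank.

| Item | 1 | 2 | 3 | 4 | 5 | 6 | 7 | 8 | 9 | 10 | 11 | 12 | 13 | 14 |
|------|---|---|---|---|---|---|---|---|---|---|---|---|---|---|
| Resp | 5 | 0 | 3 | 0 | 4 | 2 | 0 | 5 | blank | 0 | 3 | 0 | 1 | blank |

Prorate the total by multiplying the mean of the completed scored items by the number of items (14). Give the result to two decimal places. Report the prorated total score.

Reverse-coded (reverse-coded value = 5 − response):
  item 6: 5 − 2 = 3
  item 11: 5 − 3 = 2
Completed scored items (12 of 14): 5, 0, 3, 0, 4, 3, 0, 5, 0, 2, 0, 1; sum = 23.
Person mean = 23 / 12 ≈ 1.9167
Prorated total = (23 / 12) × 14 = 26.83 (to 2 dp)

26.83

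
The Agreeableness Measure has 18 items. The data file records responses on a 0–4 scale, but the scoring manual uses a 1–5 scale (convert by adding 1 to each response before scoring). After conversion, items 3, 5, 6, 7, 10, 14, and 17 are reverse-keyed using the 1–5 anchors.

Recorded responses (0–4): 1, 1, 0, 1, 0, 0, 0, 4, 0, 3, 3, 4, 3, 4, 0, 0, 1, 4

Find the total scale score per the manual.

Convert to 1–5: 2, 2, 1, 2, 1, 1, 1, 5, 1, 4, 4, 5, 4, 5, 1, 1, 2, 5
Reverse-coded (reverse-coded value = 6 − response):
  item 3: 6 − 1 = 5
  item 5: 6 − 1 = 5
  item 6: 6 − 1 = 5
  item 7: 6 − 1 = 5
  item 10: 6 − 4 = 2
  item 14: 6 − 5 = 1
  item 17: 6 − 2 = 4
Scored: 2, 2, 5, 2, 5, 5, 5, 5, 1, 2, 4, 5, 4, 1, 1, 1, 4, 5
Total = 59

59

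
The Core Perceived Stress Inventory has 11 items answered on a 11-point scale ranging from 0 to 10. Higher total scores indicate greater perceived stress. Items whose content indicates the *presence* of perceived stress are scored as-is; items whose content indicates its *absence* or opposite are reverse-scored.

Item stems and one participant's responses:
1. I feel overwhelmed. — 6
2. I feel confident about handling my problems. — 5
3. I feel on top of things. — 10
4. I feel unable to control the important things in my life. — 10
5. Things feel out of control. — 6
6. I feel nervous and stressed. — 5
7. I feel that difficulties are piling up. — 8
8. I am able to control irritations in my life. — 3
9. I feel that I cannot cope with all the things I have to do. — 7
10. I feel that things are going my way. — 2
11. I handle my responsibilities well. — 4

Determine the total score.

68

Items 2, 3, 8, 10, 11 describe the absence/opposite of perceived stress → reverse-score.
reversed = (0+10) − raw = 10 − raw.
  item 1: 6
  item 2: 10 − 5 = 5
  item 3: 10 − 10 = 0
  item 4: 10
  item 5: 6
  item 6: 5
  item 7: 8
  item 8: 10 − 3 = 7
  item 9: 7
  item 10: 10 − 2 = 8
  item 11: 10 − 4 = 6
Total = 6 + 5 + 0 + 10 + 6 + 5 + 8 + 7 + 7 + 8 + 6 = 68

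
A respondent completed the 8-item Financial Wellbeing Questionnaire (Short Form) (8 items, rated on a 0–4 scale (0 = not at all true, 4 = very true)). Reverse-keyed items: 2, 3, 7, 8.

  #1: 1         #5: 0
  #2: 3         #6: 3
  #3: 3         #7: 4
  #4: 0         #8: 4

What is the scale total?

6

Reverse-keyed items use 4 − raw:
  item 2: 4 − 3 = 1
  item 3: 4 − 3 = 1
  item 7: 4 − 4 = 0
  item 8: 4 − 4 = 0
Scored responses: 1, 1, 1, 0, 0, 3, 0, 0
Total = 1 + 1 + 1 + 0 + 0 + 3 + 0 + 0 = 6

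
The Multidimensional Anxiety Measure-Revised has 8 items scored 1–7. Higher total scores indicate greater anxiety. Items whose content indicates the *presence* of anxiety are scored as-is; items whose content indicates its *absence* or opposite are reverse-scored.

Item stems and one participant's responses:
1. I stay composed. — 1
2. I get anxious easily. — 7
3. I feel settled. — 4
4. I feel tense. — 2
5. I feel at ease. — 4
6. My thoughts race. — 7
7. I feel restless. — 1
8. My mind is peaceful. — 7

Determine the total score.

33

Items 1, 3, 5, 8 describe the absence/opposite of anxiety → reverse-score.
reverse-coded value = 8 − response.
  item 1: 8 − 1 = 7
  item 2: 7
  item 3: 8 − 4 = 4
  item 4: 2
  item 5: 8 − 4 = 4
  item 6: 7
  item 7: 1
  item 8: 8 − 7 = 1
Total = 7 + 7 + 4 + 2 + 4 + 7 + 1 + 1 = 33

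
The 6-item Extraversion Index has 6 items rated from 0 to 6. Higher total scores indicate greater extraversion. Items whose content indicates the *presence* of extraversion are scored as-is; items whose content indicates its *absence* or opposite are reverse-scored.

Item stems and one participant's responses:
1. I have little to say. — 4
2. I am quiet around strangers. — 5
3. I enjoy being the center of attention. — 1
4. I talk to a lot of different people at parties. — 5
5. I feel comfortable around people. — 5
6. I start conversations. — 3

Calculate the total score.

17

Items 1, 2 describe the absence/opposite of extraversion → reverse-score.
on a 0–6 scale, reversed = 6 − raw.
  item 1: 6 − 4 = 2
  item 2: 6 − 5 = 1
  item 3: 1
  item 4: 5
  item 5: 5
  item 6: 3
Total = 2 + 1 + 1 + 5 + 5 + 3 = 17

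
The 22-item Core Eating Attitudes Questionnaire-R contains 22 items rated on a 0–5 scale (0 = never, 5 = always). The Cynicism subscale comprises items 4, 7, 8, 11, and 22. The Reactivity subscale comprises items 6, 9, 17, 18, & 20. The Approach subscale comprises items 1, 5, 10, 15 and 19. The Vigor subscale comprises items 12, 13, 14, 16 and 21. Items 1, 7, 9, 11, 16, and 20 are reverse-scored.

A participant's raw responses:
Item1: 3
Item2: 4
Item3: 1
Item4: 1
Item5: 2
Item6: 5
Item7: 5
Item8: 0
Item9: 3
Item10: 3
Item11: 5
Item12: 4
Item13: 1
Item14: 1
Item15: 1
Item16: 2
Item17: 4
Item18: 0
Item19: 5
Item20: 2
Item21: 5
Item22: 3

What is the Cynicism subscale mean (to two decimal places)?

Cynicism items: 4, 7, 8, 11, 22.
Of these, items 7 & 11 are reverse-scored; reversed = (0+5) − raw = 5 − raw.
  item 4: 1
  item 7: 5 − 5 = 0
  item 8: 0
  item 11: 5 − 5 = 0
  item 22: 3
Sum = 1 + 0 + 0 + 0 + 3 = 4
Mean = 4 / 5 = 0.80

0.80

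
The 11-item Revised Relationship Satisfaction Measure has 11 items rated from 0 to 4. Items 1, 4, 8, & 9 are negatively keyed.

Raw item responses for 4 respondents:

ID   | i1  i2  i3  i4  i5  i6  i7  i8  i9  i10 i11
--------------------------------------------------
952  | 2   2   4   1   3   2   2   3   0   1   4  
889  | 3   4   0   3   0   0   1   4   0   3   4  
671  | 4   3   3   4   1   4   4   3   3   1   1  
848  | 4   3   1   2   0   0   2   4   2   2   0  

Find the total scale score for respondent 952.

Respondent 952 raw: 2, 2, 4, 1, 3, 2, 2, 3, 0, 1, 4.
Reverse-coded (reversed = (0+4) − raw = 4 − raw):
  item 1: 4 − 2 = 2
  item 2: 2
  item 3: 4
  item 4: 4 − 1 = 3
  item 5: 3
  item 6: 2
  item 7: 2
  item 8: 4 − 3 = 1
  item 9: 4 − 0 = 4
  item 10: 1
  item 11: 4
Sum = 2 + 2 + 4 + 3 + 3 + 2 + 2 + 1 + 4 + 1 + 4 = 28

28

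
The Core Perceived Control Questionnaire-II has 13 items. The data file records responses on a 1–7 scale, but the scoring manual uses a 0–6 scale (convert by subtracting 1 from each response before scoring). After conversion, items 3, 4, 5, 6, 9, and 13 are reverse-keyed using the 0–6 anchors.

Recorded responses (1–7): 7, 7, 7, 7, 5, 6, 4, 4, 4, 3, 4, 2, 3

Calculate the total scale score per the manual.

34

Convert to 0–6: 6, 6, 6, 6, 4, 5, 3, 3, 3, 2, 3, 1, 2
Reverse-coded (reverse-coded value = 6 − response):
  item 3: 6 − 6 = 0
  item 4: 6 − 6 = 0
  item 5: 6 − 4 = 2
  item 6: 6 − 5 = 1
  item 9: 6 − 3 = 3
  item 13: 6 − 2 = 4
Scored: 6, 6, 0, 0, 2, 1, 3, 3, 3, 2, 3, 1, 4
Total = 34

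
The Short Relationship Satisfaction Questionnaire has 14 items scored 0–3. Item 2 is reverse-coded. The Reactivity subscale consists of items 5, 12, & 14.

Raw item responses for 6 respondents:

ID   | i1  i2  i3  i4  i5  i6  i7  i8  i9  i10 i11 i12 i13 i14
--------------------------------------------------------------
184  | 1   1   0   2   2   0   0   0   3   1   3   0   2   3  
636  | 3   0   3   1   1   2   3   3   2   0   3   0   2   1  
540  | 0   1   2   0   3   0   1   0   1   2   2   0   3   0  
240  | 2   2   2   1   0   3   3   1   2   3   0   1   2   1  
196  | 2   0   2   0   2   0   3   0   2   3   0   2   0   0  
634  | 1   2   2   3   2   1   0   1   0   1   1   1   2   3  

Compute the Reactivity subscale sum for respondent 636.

2

Respondent 636 raw: 3, 0, 3, 1, 1, 2, 3, 3, 2, 0, 3, 0, 2, 1.
Reactivity items: 5, 12, 14.
Reverse-coded (reverse-coded value = 3 − response):
  item 5: 1
  item 12: 0
  item 14: 1
Sum = 1 + 0 + 1 = 2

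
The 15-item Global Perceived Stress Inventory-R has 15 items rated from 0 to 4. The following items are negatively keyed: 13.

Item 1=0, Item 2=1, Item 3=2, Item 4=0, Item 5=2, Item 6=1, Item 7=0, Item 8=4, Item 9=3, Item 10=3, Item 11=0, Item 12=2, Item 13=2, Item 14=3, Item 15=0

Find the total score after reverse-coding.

23

Reverse-coded items (on a 0–4 scale, reversed = 4 − raw):
  item 13: 4 − 2 = 2
Scored items: 0, 1, 2, 0, 2, 1, 0, 4, 3, 3, 0, 2, 2, 3, 0
Total = 0 + 1 + 2 + 0 + 2 + 1 + 0 + 4 + 3 + 3 + 0 + 2 + 2 + 3 + 0 = 23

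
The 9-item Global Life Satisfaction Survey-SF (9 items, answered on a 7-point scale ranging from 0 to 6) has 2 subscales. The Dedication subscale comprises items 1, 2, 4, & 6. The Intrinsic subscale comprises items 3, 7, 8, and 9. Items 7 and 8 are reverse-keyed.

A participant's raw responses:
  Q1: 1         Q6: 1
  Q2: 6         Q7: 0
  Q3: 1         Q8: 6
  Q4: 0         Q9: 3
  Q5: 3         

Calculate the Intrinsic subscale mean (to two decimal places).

2.50

Intrinsic items: 3, 7, 8, 9.
Of these, items 7 and 8 are reverse-keyed; on a 0–6 scale, reversed = 6 − raw.
  item 3: 1
  item 7: 6 − 0 = 6
  item 8: 6 − 6 = 0
  item 9: 3
Sum = 1 + 6 + 0 + 3 = 10
Mean = 10 / 4 = 2.50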